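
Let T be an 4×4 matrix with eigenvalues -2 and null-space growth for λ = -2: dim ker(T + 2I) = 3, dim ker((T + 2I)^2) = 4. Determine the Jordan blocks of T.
Jordan blocks: (-2, 2), (-2, 1), (-2, 1)

λ = -2: successive nullity increments [3, 1] count blocks of size ≥ k; block sizes are [2, 1, 1].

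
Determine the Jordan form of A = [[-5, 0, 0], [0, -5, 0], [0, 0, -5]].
J = [[-5, 0, 0], [0, -5, 0], [0, 0, -5]]

The characteristic polynomial is det(xI - A) = (x + 5)^3, so the eigenvalues are -5 (algebraic multiplicity 3).

For λ = -5: rank(A + 5I) = 0. The eigenspace has dimension 3 - 0 = 3, so there are 3 Jordan blocks; the rank sequence gives block sizes [1, 1, 1].

Assembling the blocks gives the Jordan form J above.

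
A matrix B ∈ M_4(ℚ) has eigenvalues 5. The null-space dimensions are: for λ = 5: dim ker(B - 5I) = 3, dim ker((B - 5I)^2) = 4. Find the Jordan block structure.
λ = 5: successive nullity increments [3, 1] count blocks of size ≥ k; block sizes are [2, 1, 1].

Jordan blocks: (5, 2), (5, 1), (5, 1)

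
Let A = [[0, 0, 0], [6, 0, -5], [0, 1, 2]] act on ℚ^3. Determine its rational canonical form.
The invariant factors of A (the non-unit diagonal entries of the Smith normal form of xI - A over ℚ[x]) are x(x^2 - 2x + 5), each dividing the next. The characteristic polynomial is their product, x(x^2 - 2x + 5).

The rational canonical form is the block-diagonal matrix of companion matrices C(f_i):
R = [[0, 0, 0], [1, 0, -5], [0, 1, 2]].

Note the characteristic polynomial does not split into linear factors over ℚ, so A has no Jordan form over ℚ; the rational canonical form exists over any field.

R = [[0, 0, 0], [1, 0, -5], [0, 1, 2]]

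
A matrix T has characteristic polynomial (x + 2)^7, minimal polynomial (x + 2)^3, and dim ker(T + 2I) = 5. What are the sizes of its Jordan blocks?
Jordan blocks: (-2, 3), (-2, 1), (-2, 1), (-2, 1), (-2, 1)

λ = -2: algebraic multiplicity 7 (exponent in χ_T), largest block size 3 (exponent in m_T), 5 blocks (geometric multiplicity). These force block sizes [3, 1, 1, 1, 1].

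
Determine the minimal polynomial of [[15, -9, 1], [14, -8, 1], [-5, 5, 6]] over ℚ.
m_A(x) = (x - 6)^2(x - 1)

The characteristic polynomial factors as (x - 6)^2(x - 1). The minimal polynomial is ∏(x - λ)^{k_λ} where k_λ is the size of the largest Jordan block at λ.

For λ = 1: rank(A - I) = 2, and the largest Jordan block has size 1 (the smallest k with rank((A - I)^k) = rank((A - I)^(k+1))).
For λ = 6: rank(A - 6I) = 2, and the largest Jordan block has size 2 (the smallest k with rank((A - 6I)^k) = rank((A - 6I)^(k+1))).

So m_A(x) = (x - 6)^2(x - 1).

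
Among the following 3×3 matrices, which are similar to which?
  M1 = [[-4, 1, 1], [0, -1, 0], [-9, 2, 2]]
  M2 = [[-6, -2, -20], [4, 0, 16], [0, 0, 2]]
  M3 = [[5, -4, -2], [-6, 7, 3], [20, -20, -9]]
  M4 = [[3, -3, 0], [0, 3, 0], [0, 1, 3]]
Characteristic polynomials: χ_{M1} = (x + 1)^3, χ_{M2} = (x - 2)(x + 2)(x + 4), χ_{M3} = (x - 1)^3, χ_{M4} = (x - 3)^3.

{M1}: invariant factors (x + 1)^3.

{M2}: invariant factors (x - 2)(x + 2)(x + 4).

{M3}: invariant factors x - 1, (x - 1)^2.

{M4}: invariant factors x - 3, (x - 3)^2.

Matrices are similar if and only if their invariant-factor lists agree; the partition into similarity classes is {M1}, {M2}, {M3}, {M4}.

4 classes: {M1}, {M2}, {M3}, {M4}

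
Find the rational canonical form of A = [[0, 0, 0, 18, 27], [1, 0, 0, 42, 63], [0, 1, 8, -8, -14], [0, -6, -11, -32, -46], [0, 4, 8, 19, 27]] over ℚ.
The invariant factors of A (the non-unit diagonal entries of the Smith normal form of xI - A over ℚ[x]) are (x - 3)^2(x + 1)^3, each dividing the next. The characteristic polynomial is their product, (x - 3)^2(x + 1)^3.

The rational canonical form is the block-diagonal matrix of companion matrices C(f_i):
R = [[0, 0, 0, 0, -9], [1, 0, 0, 0, -21], [0, 1, 0, 0, -10], [0, 0, 1, 0, 6], [0, 0, 0, 1, 3]].

R = [[0, 0, 0, 0, -9], [1, 0, 0, 0, -21], [0, 1, 0, 0, -10], [0, 0, 1, 0, 6], [0, 0, 0, 1, 3]]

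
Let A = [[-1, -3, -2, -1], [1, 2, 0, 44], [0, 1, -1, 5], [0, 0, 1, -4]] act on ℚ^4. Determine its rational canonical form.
R = [[0, 0, 0, 36], [1, 0, 0, 36], [0, 1, 0, 5], [0, 0, 1, -4]]

The invariant factors of A (the non-unit diagonal entries of the Smith normal form of xI - A over ℚ[x]) are (x - 3)(x + 2)^2(x + 3), each dividing the next. The characteristic polynomial is their product, (x - 3)(x + 2)^2(x + 3).

The rational canonical form is the block-diagonal matrix of companion matrices C(f_i):
R = [[0, 0, 0, 36], [1, 0, 0, 36], [0, 1, 0, 5], [0, 0, 1, -4]].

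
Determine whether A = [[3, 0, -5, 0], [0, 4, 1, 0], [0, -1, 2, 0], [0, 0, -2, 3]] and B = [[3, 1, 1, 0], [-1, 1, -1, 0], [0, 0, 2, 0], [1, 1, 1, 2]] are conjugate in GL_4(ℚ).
No.

trace(A) = 12 but trace(B) = 8. The trace is a similarity invariant, so A and B are not similar.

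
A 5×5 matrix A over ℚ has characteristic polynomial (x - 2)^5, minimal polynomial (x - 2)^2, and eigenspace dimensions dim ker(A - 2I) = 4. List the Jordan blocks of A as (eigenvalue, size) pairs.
Jordan blocks: (2, 2), (2, 1), (2, 1), (2, 1)

λ = 2: algebraic multiplicity 5 (exponent in χ_A), largest block size 2 (exponent in m_A), 4 blocks (geometric multiplicity). These force block sizes [2, 1, 1, 1].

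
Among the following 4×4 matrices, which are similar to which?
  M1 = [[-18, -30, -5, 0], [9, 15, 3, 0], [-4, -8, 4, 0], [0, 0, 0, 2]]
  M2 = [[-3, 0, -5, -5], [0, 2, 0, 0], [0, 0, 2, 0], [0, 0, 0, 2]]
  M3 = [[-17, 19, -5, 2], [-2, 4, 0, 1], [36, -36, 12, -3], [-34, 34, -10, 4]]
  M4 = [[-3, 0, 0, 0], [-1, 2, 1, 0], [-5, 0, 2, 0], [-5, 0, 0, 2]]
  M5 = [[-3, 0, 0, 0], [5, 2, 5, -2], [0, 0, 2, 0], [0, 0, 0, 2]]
Characteristic polynomials: χ_{M1} = (x - 2)^3(x + 3), χ_{M2} = (x - 2)^3(x + 3), χ_{M3} = (x - 2)^3(x + 3), χ_{M4} = (x - 2)^3(x + 3), χ_{M5} = (x - 2)^3(x + 3).

{M1, M3, M4, M5}: invariant factors x - 2, (x - 2)^2(x + 3).

{M2}: invariant factors x - 2, x - 2, (x - 2)(x + 3).

Matrices are similar if and only if their invariant-factor lists agree; the partition into similarity classes is {M1, M3, M4, M5}, {M2}.

2 classes: {M1, M3, M4, M5}, {M2}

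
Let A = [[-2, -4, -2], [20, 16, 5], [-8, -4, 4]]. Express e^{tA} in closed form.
e^{tA} = [[(1 - 8*t)*e^{6*t}, -4*t*e^{6*t}, -2*t*e^{6*t}], [20*t*e^{6*t}, (10*t + 1)*e^{6*t}, 5*t*e^{6*t}], [-8*t*e^{6*t}, -4*t*e^{6*t}, (1 - 2*t)*e^{6*t}]]

A has Jordan form J = [[6, 1, 0], [0, 6, 0], [0, 0, 6]] with A = PJP^{-1}, so e^{tA} = P e^{tJ} P^{-1}.

For a Jordan block J_k(λ), e^{tJ_k(λ)} = e^{λt} · (I + tN + t^2 N^2/2! + ... + t^{k-1} N^{k-1}/(k-1)!) where N is the nilpotent superdiagonal part.

Assembling the blocks and conjugating back gives the entries of e^{tA} as shown above.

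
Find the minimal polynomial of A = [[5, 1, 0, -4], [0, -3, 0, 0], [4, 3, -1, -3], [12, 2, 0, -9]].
m_A(x) = (x + 1)^2(x + 3)^2

The characteristic polynomial factors as (x + 1)^2(x + 3)^2. The minimal polynomial is ∏(x - λ)^{k_λ} where k_λ is the size of the largest Jordan block at λ.

For λ = -3: rank(A + 3I) = 3, and the largest Jordan block has size 2 (the smallest k with rank((A + 3I)^k) = rank((A + 3I)^(k+1))).
For λ = -1: rank(A + I) = 3, and the largest Jordan block has size 2 (the smallest k with rank((A + I)^k) = rank((A + I)^(k+1))).

So m_A(x) = (x + 1)^2(x + 3)^2.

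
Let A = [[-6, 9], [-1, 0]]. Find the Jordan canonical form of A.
The characteristic polynomial is det(xI - A) = (x + 3)^2, so the eigenvalues are -3 (algebraic multiplicity 2).

For λ = -3: rank(A + 3I) = 1, rank((A + 3I)^2) = 0. The eigenspace has dimension 2 - 1 = 1, so there is 1 Jordan block; the rank sequence gives block sizes [2].

Assembling the blocks gives the Jordan form J above.

J = [[-3, 1], [0, -3]]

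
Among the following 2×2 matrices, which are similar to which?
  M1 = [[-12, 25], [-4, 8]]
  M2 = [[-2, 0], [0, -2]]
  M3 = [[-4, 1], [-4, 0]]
Characteristic polynomials: χ_{M1} = (x + 2)^2, χ_{M2} = (x + 2)^2, χ_{M3} = (x + 2)^2.

{M1, M3}: invariant factors (x + 2)^2.

{M2}: invariant factors x + 2, x + 2.

Matrices are similar if and only if their invariant-factor lists agree; the partition into similarity classes is {M1, M3}, {M2}.

2 classes: {M1, M3}, {M2}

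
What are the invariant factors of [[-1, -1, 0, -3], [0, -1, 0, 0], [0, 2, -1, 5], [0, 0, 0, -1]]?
(x + 1)^2, (x + 1)^2

The Jordan structure of A has elementary divisors (x + 1)^2, (x + 1)^2. Arranging the block sizes at each eigenvalue in decreasing order and taking row products gives the invariant factors.

Invariant factors (smallest first, each dividing the next): (x + 1)^2, (x + 1)^2.

Check: the last factor (x + 1)^2 is the minimal polynomial, and the product (x + 1)^4 is the characteristic polynomial.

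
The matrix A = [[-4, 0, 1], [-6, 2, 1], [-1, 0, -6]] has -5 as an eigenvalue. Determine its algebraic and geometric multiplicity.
algebraic multiplicity 2, geometric multiplicity 1

The characteristic polynomial is (x - 2)(x + 5)^2, so the factor x + 5 appears with exponent 2: the algebraic multiplicity is 2.

rank(A + 5I) = 2, so the eigenspace has dimension 3 - 2 = 1: the geometric multiplicity is 1.

Since 1 < 2, A is not diagonalizable.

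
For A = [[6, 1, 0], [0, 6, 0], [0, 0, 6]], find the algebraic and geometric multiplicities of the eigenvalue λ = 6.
The characteristic polynomial is (x - 6)^3, so the factor x - 6 appears with exponent 3: the algebraic multiplicity is 3.

rank(A - 6I) = 1, so the eigenspace has dimension 3 - 1 = 2: the geometric multiplicity is 2.

Since 2 < 3, A is not diagonalizable.

algebraic multiplicity 3, geometric multiplicity 2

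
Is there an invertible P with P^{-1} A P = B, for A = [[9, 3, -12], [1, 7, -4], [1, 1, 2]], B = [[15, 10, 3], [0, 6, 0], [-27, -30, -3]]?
Two matrices over a field are similar if and only if they have the same invariant factors.

Both A and B have characteristic polynomial (x - 6)^3 and minimal polynomial (x - 6)^2. Computing further, both have invariant factors x - 6, (x - 6)^2. Hence A and B are similar.

Yes.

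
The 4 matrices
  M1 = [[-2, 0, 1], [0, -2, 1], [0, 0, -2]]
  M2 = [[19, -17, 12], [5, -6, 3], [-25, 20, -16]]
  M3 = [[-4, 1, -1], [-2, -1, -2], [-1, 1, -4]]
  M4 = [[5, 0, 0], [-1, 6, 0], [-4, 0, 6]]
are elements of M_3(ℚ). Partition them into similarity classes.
Characteristic polynomials: χ_{M1} = (x + 2)^3, χ_{M2} = (x + 1)^3, χ_{M3} = (x + 3)^3, χ_{M4} = (x - 6)^2(x - 5).

{M1}: invariant factors x + 2, (x + 2)^2.

{M2}: invariant factors (x + 1)^3.

{M3}: invariant factors x + 3, (x + 3)^2.

{M4}: invariant factors x - 6, (x - 6)(x - 5).

Matrices are similar if and only if their invariant-factor lists agree; the partition into similarity classes is {M1}, {M2}, {M3}, {M4}.

4 classes: {M1}, {M2}, {M3}, {M4}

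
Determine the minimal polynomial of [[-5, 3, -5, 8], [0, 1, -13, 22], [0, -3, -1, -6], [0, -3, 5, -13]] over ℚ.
m_A(x) = (x + 4)^2(x + 5)

The characteristic polynomial factors as (x + 4)^2(x + 5)^2. The minimal polynomial is ∏(x - λ)^{k_λ} where k_λ is the size of the largest Jordan block at λ.

For λ = -5: rank(A + 5I) = 2, and the largest Jordan block has size 1 (the smallest k with rank((A + 5I)^k) = rank((A + 5I)^(k+1))).
For λ = -4: rank(A + 4I) = 3, and the largest Jordan block has size 2 (the smallest k with rank((A + 4I)^k) = rank((A + 4I)^(k+1))).

So m_A(x) = (x + 4)^2(x + 5).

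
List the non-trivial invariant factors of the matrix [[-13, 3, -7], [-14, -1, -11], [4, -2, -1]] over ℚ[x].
The Jordan structure of A has elementary divisors (x + 5)^3. Arranging the block sizes at each eigenvalue in decreasing order and taking row products gives the invariant factors.

Invariant factors (smallest first, each dividing the next): (x + 5)^3.

Check: the last factor (x + 5)^3 is the minimal polynomial, and the product (x + 5)^3 is the characteristic polynomial.

(x + 5)^3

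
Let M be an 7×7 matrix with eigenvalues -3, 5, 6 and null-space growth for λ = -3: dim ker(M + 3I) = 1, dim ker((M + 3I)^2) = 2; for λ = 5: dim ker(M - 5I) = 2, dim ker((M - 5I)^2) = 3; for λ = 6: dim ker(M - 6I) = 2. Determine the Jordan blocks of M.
λ = -3: successive nullity increments [1, 1] count blocks of size ≥ k; block sizes are [2].
λ = 5: successive nullity increments [2, 1] count blocks of size ≥ k; block sizes are [2, 1].
λ = 6: successive nullity increments [2] count blocks of size ≥ k; block sizes are [1, 1].

Jordan blocks: (-3, 2), (5, 2), (5, 1), (6, 1), (6, 1)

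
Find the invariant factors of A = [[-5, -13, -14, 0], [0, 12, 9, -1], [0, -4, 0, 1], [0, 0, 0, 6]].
(x - 6)^3(x + 5)

The Jordan structure of A has elementary divisors (x + 5), (x - 6)^3. Arranging the block sizes at each eigenvalue in decreasing order and taking row products gives the invariant factors.

Invariant factors (smallest first, each dividing the next): (x - 6)^3(x + 5).

Check: the last factor (x - 6)^3(x + 5) is the minimal polynomial, and the product (x - 6)^3(x + 5) is the characteristic polynomial.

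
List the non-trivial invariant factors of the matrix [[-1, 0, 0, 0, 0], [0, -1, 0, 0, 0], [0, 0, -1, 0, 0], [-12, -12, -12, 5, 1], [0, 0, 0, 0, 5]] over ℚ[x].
x + 1, x + 1, (x - 5)^2(x + 1)

The Jordan structure of A has elementary divisors (x + 1), (x + 1), (x + 1), (x - 5)^2. Arranging the block sizes at each eigenvalue in decreasing order and taking row products gives the invariant factors.

Invariant factors (smallest first, each dividing the next): x + 1, x + 1, (x - 5)^2(x + 1).

Check: the last factor (x - 5)^2(x + 1) is the minimal polynomial, and the product (x - 5)^2(x + 1)^3 is the characteristic polynomial.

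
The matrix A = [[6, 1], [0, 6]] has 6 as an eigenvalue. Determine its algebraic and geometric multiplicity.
The characteristic polynomial is (x - 6)^2, so the factor x - 6 appears with exponent 2: the algebraic multiplicity is 2.

rank(A - 6I) = 1, so the eigenspace has dimension 2 - 1 = 1: the geometric multiplicity is 1.

Since 1 < 2, A is not diagonalizable.

algebraic multiplicity 2, geometric multiplicity 1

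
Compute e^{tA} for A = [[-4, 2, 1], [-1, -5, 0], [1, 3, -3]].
e^{tA} = [[(2 - t^2)*e^{-4*t}/2, t*(t + 4)*e^{-4*t}/2, t*(t + 2)*e^{-4*t}/2], [t*(t - 2)*e^{-4*t}/2, (-t^2/2 - t + 1)*e^{-4*t}, -t^2*e^{-4*t}/2], [t*(1 - t)*e^{-4*t}, t*(t + 3)*e^{-4*t}, (t^2 + t + 1)*e^{-4*t}]]

A has Jordan form J = [[-4, 1, 0], [0, -4, 1], [0, 0, -4]] with A = PJP^{-1}, so e^{tA} = P e^{tJ} P^{-1}.

For a Jordan block J_k(λ), e^{tJ_k(λ)} = e^{λt} · (I + tN + t^2 N^2/2! + ... + t^{k-1} N^{k-1}/(k-1)!) where N is the nilpotent superdiagonal part.

Assembling the blocks and conjugating back gives the entries of e^{tA} as shown above.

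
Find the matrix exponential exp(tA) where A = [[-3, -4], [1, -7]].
A has Jordan form J = [[-5, 1], [0, -5]] with A = PJP^{-1}, so e^{tA} = P e^{tJ} P^{-1}.

For a Jordan block J_k(λ), e^{tJ_k(λ)} = e^{λt} · (I + tN + t^2 N^2/2! + ... + t^{k-1} N^{k-1}/(k-1)!) where N is the nilpotent superdiagonal part.

Assembling the blocks and conjugating back gives the entries of e^{tA} as shown above.

e^{tA} = [[(2*t + 1)*e^{-5*t}, -4*t*e^{-5*t}], [t*e^{-5*t}, (1 - 2*t)*e^{-5*t}]]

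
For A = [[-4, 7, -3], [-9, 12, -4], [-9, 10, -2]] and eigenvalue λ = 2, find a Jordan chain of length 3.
v_1 = [[1, 2, 3]]^T, v_2 = [[-1, -1, -1]]^T, v_3 = [[2, 3, 3]]^T

We seek v_1 ∈ ker((A - 2I)^3) \ ker((A - 2I)^2), then set v_{i+1} = (A - 2I) v_i.

One such chain is v_1 = [[1, 2, 3]]^T, v_2 = [[-1, -1, -1]]^T, v_3 = [[2, 3, 3]]^T. Check: (A - 2I) v_3 = [[0, 0, 0]]^T = 0.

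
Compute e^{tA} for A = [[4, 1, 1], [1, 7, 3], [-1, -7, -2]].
A has Jordan form J = [[3, 1, 0], [0, 3, 1], [0, 0, 3]] with A = PJP^{-1}, so e^{tA} = P e^{tJ} P^{-1}.

For a Jordan block J_k(λ), e^{tJ_k(λ)} = e^{λt} · (I + tN + t^2 N^2/2! + ... + t^{k-1} N^{k-1}/(k-1)!) where N is the nilpotent superdiagonal part.

Assembling the blocks and conjugating back gives the entries of e^{tA} as shown above.

e^{tA} = [[(t^2/2 + t + 1)*e^{3*t}, t*(1 - t)*e^{3*t}, t*(2 - t)*e^{3*t}/2], [t*(t + 1)*e^{3*t}, (-2*t^2 + 4*t + 1)*e^{3*t}, t*(3 - t)*e^{3*t}], [t*(-3*t - 2)*e^{3*t}/2, t*(3*t - 7)*e^{3*t}, (3*t^2 - 10*t + 2)*e^{3*t}/2]]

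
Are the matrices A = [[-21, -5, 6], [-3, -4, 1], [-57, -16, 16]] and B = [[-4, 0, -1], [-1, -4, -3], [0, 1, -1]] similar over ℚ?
Yes.

Two matrices over a field are similar if and only if they have the same invariant factors.

Both A and B have characteristic polynomial (x + 3)^3 and minimal polynomial (x + 3)^3. Computing further, both have invariant factors (x + 3)^3. Hence A and B are similar.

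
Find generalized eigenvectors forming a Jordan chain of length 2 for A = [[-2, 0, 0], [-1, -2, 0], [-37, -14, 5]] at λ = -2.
We seek v_1 ∈ ker((A + 2I)^2) \ ker(A + 2I), then set v_{i+1} = (A + 2I) v_i.

One such chain is v_1 = [[1, -1, 3]]^T, v_2 = [[0, -1, -2]]^T. Check: (A + 2I) v_2 = [[0, 0, 0]]^T = 0.

v_1 = [[1, -1, 3]]^T, v_2 = [[0, -1, -2]]^T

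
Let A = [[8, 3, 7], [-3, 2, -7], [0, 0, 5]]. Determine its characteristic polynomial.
xI - A = [[x - 8, -3, -7], [3, x - 2, 7], [0, 0, x - 5]].

Expanding det(xI - A) along the first row:
det(xI - A) = + (x - 8)·det([[x - 2, 7], [0, x - 5]]) - (-3)·det([[3, 7], [0, x - 5]]) + (-7)·det([[3, x - 2], [0, 0]]).

Evaluating gives χ_A(x) = x^3 - 15x^2 + 75x - 125 = (x - 5)^3.

χ_A(x) = (x - 5)^3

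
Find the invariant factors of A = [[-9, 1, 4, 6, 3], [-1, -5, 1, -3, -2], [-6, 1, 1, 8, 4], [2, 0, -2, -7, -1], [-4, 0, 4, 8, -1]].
The Jordan structure of A has elementary divisors (x + 5)^3, (x + 3)^2. Arranging the block sizes at each eigenvalue in decreasing order and taking row products gives the invariant factors.

Invariant factors (smallest first, each dividing the next): (x + 3)^2(x + 5)^3.

Check: the last factor (x + 3)^2(x + 5)^3 is the minimal polynomial, and the product (x + 3)^2(x + 5)^3 is the characteristic polynomial.

(x + 3)^2(x + 5)^3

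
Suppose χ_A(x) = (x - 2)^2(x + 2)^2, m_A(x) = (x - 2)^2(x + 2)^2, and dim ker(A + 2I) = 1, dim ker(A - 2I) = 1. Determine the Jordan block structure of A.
Jordan blocks: (-2, 2), (2, 2)

λ = -2: algebraic multiplicity 2 (exponent in χ_A), largest block size 2 (exponent in m_A), 1 block (geometric multiplicity). This forces block sizes [2].
λ = 2: algebraic multiplicity 2 (exponent in χ_A), largest block size 2 (exponent in m_A), 1 block (geometric multiplicity). This forces block sizes [2].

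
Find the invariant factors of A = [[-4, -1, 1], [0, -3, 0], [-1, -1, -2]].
The Jordan structure of A has elementary divisors (x + 3)^2, (x + 3). Arranging the block sizes at each eigenvalue in decreasing order and taking row products gives the invariant factors.

Invariant factors (smallest first, each dividing the next): x + 3, (x + 3)^2.

Check: the last factor (x + 3)^2 is the minimal polynomial, and the product (x + 3)^3 is the characteristic polynomial.

x + 3, (x + 3)^2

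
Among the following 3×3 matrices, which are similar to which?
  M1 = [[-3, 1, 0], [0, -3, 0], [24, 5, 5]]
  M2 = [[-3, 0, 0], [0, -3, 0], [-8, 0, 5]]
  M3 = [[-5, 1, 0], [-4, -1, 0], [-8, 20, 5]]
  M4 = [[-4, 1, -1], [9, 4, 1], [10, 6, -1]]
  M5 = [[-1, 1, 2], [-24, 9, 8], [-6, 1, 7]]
3 classes: {M1, M3, M4}, {M2}, {M5}

Characteristic polynomials: χ_{M1} = (x - 5)(x + 3)^2, χ_{M2} = (x - 5)(x + 3)^2, χ_{M3} = (x - 5)(x + 3)^2, χ_{M4} = (x - 5)(x + 3)^2, χ_{M5} = (x - 5)^3.

{M1, M3, M4}: invariant factors (x - 5)(x + 3)^2.

{M2}: invariant factors x + 3, (x - 5)(x + 3).

{M5}: invariant factors x - 5, (x - 5)^2.

Matrices are similar if and only if their invariant-factor lists agree; the partition into similarity classes is {M1, M3, M4}, {M2}, {M5}.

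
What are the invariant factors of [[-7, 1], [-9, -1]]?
The Jordan structure of A has elementary divisors (x + 4)^2. Arranging the block sizes at each eigenvalue in decreasing order and taking row products gives the invariant factors.

Invariant factors (smallest first, each dividing the next): (x + 4)^2.

Check: the last factor (x + 4)^2 is the minimal polynomial, and the product (x + 4)^2 is the characteristic polynomial.

(x + 4)^2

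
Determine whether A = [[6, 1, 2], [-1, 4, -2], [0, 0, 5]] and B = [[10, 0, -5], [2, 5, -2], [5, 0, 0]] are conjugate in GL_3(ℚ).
Yes.

Two matrices over a field are similar if and only if they have the same invariant factors.

Both A and B have characteristic polynomial (x - 5)^3 and minimal polynomial (x - 5)^2. Computing further, both have invariant factors x - 5, (x - 5)^2. Hence A and B are similar.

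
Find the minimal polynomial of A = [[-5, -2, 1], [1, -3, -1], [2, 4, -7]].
m_A(x) = (x + 5)^3

The characteristic polynomial factors as (x + 5)^3. The minimal polynomial is ∏(x - λ)^{k_λ} where k_λ is the size of the largest Jordan block at λ.

For λ = -5: rank(A + 5I) = 2, and the largest Jordan block has size 3 (the smallest k with rank((A + 5I)^k) = rank((A + 5I)^(k+1))).

So m_A(x) = (x + 5)^3.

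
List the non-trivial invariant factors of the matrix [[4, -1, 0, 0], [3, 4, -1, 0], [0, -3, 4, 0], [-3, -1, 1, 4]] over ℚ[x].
x - 4, (x - 4)^3

The Jordan structure of A has elementary divisors (x - 4)^3, (x - 4). Arranging the block sizes at each eigenvalue in decreasing order and taking row products gives the invariant factors.

Invariant factors (smallest first, each dividing the next): x - 4, (x - 4)^3.

Check: the last factor (x - 4)^3 is the minimal polynomial, and the product (x - 4)^4 is the characteristic polynomial.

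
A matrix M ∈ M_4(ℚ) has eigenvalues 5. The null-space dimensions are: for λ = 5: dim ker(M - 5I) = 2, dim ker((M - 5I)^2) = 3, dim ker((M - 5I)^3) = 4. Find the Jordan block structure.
Jordan blocks: (5, 3), (5, 1)

λ = 5: successive nullity increments [2, 1, 1] count blocks of size ≥ k; block sizes are [3, 1].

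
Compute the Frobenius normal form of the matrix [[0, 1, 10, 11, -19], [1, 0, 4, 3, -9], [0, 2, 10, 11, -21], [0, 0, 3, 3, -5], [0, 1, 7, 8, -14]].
R = [[0, 0, 0, 0, 0], [1, 0, 0, 0, -4], [0, 1, 0, 0, -6], [0, 0, 1, 0, -2], [0, 0, 0, 1, -1]]

The invariant factors of A (the non-unit diagonal entries of the Smith normal form of xI - A over ℚ[x]) are x(x + 1)(x^3 + 2x + 4), each dividing the next. The characteristic polynomial is their product, x(x + 1)(x^3 + 2x + 4).

The rational canonical form is the block-diagonal matrix of companion matrices C(f_i):
R = [[0, 0, 0, 0, 0], [1, 0, 0, 0, -4], [0, 1, 0, 0, -6], [0, 0, 1, 0, -2], [0, 0, 0, 1, -1]].

Note the characteristic polynomial does not split into linear factors over ℚ, so A has no Jordan form over ℚ; the rational canonical form exists over any field.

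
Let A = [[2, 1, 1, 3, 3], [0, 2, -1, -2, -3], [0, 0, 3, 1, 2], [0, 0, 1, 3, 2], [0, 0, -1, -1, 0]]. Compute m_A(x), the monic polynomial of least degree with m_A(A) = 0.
m_A(x) = (x - 2)^3

The characteristic polynomial factors as (x - 2)^5. The minimal polynomial is ∏(x - λ)^{k_λ} where k_λ is the size of the largest Jordan block at λ.

For λ = 2: rank(A - 2I) = 3, and the largest Jordan block has size 3 (the smallest k with rank((A - 2I)^k) = rank((A - 2I)^(k+1))).

So m_A(x) = (x - 2)^3.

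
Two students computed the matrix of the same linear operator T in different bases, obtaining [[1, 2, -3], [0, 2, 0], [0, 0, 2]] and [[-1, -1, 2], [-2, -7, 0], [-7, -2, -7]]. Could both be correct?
trace(A) = 5 but trace(B) = -15. The trace is a similarity invariant, so A and B are not similar.

No.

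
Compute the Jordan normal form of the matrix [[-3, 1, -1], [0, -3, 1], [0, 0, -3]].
The characteristic polynomial is det(xI - A) = (x + 3)^3, so the eigenvalues are -3 (algebraic multiplicity 3).

For λ = -3: rank(A + 3I) = 2, rank((A + 3I)^2) = 1, rank((A + 3I)^3) = 0. The eigenspace has dimension 3 - 2 = 1, so there is 1 Jordan block; the rank sequence gives block sizes [3].

Assembling the blocks gives the Jordan form J above.

J = [[-3, 1, 0], [0, -3, 1], [0, 0, -3]]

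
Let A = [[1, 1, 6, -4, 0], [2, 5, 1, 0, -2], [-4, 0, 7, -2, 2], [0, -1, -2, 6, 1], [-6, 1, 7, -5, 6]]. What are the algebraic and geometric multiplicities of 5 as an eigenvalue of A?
algebraic multiplicity 5, geometric multiplicity 2

The characteristic polynomial is (x - 5)^5, so the factor x - 5 appears with exponent 5: the algebraic multiplicity is 5.

rank(A - 5I) = 3, so the eigenspace has dimension 5 - 3 = 2: the geometric multiplicity is 2.

Since 2 < 5, A is not diagonalizable.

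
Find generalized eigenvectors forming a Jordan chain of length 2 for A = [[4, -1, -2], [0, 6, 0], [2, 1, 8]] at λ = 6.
v_1 = [[0, 1, 0]]^T, v_2 = [[-1, 0, 1]]^T

We seek v_1 ∈ ker((A - 6I)^2) \ ker(A - 6I), then set v_{i+1} = (A - 6I) v_i.

One such chain is v_1 = [[0, 1, 0]]^T, v_2 = [[-1, 0, 1]]^T. Check: (A - 6I) v_2 = [[0, 0, 0]]^T = 0.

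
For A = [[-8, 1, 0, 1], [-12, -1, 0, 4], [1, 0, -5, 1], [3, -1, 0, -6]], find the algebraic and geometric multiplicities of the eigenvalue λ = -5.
algebraic multiplicity 4, geometric multiplicity 2

The characteristic polynomial is (x + 5)^4, so the factor x + 5 appears with exponent 4: the algebraic multiplicity is 4.

rank(A + 5I) = 2, so the eigenspace has dimension 4 - 2 = 2: the geometric multiplicity is 2.

Since 2 < 4, A is not diagonalizable.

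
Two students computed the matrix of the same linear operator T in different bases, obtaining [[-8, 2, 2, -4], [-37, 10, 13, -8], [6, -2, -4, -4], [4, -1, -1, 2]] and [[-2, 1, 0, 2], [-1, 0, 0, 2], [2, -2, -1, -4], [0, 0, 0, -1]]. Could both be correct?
No.

trace(A) = 0 but trace(B) = -4. The trace is a similarity invariant, so A and B are not similar.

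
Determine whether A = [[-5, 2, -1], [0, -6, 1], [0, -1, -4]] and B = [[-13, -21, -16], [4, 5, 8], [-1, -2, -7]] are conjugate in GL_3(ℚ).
Yes.

Two matrices over a field are similar if and only if they have the same invariant factors.

Both A and B have characteristic polynomial (x + 5)^3 and minimal polynomial (x + 5)^3. Computing further, both have invariant factors (x + 5)^3. Hence A and B are similar.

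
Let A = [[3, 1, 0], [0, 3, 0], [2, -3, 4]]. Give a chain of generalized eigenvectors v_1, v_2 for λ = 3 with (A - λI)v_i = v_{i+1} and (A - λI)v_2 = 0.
We seek v_1 ∈ ker((A - 3I)^2) \ ker(A - 3I), then set v_{i+1} = (A - 3I) v_i.

One such chain is v_1 = [[-1, 1, 3]]^T, v_2 = [[1, 0, -2]]^T. Check: (A - 3I) v_2 = [[0, 0, 0]]^T = 0.

v_1 = [[-1, 1, 3]]^T, v_2 = [[1, 0, -2]]^T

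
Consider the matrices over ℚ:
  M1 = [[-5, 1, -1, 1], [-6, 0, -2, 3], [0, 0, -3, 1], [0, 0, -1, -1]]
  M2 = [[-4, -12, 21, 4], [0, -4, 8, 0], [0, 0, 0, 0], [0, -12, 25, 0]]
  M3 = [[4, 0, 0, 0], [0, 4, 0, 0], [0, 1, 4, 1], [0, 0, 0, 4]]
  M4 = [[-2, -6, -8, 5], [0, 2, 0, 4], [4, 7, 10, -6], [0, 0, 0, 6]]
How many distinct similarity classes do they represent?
4 classes: {M1}, {M2}, {M3}, {M4}

Characteristic polynomials: χ_{M1} = (x + 2)^3(x + 3), χ_{M2} = x^2(x + 4)^2, χ_{M3} = (x - 4)^4, χ_{M4} = (x - 6)^2(x - 2)^2.

{M1}: invariant factors (x + 2)^3(x + 3).

{M2}: invariant factors x + 4, x^2(x + 4).

{M3}: invariant factors x - 4, x - 4, (x - 4)^2.

{M4}: invariant factors (x - 6)^2(x - 2)^2.

Matrices are similar if and only if their invariant-factor lists agree; the partition into similarity classes is {M1}, {M2}, {M3}, {M4}.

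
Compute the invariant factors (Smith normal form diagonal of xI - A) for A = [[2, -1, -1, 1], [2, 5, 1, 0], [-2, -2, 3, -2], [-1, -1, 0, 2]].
The Jordan structure of A has elementary divisors (x - 3)^2, (x - 3)^2. Arranging the block sizes at each eigenvalue in decreasing order and taking row products gives the invariant factors.

Invariant factors (smallest first, each dividing the next): (x - 3)^2, (x - 3)^2.

Check: the last factor (x - 3)^2 is the minimal polynomial, and the product (x - 3)^4 is the characteristic polynomial.

(x - 3)^2, (x - 3)^2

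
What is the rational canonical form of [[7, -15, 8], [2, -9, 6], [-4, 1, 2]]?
The invariant factors of A (the non-unit diagonal entries of the Smith normal form of xI - A over ℚ[x]) are (x + 4)(x^2 - 4x + 5), each dividing the next. The characteristic polynomial is their product, (x + 4)(x^2 - 4x + 5).

The rational canonical form is the block-diagonal matrix of companion matrices C(f_i):
R = [[0, 0, -20], [1, 0, 11], [0, 1, 0]].

Note the characteristic polynomial does not split into linear factors over ℚ, so A has no Jordan form over ℚ; the rational canonical form exists over any field.

R = [[0, 0, -20], [1, 0, 11], [0, 1, 0]]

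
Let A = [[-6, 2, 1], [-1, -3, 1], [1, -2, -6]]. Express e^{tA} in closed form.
e^{tA} = [[(1 - t)*e^{-5*t}, 2*t*e^{-5*t}, t*e^{-5*t}], [-t*e^{-5*t}, (2*t + 1)*e^{-5*t}, t*e^{-5*t}], [t*e^{-5*t}, -2*t*e^{-5*t}, (1 - t)*e^{-5*t}]]

A has Jordan form J = [[-5, 1, 0], [0, -5, 0], [0, 0, -5]] with A = PJP^{-1}, so e^{tA} = P e^{tJ} P^{-1}.

For a Jordan block J_k(λ), e^{tJ_k(λ)} = e^{λt} · (I + tN + t^2 N^2/2! + ... + t^{k-1} N^{k-1}/(k-1)!) where N is the nilpotent superdiagonal part.

Assembling the blocks and conjugating back gives the entries of e^{tA} as shown above.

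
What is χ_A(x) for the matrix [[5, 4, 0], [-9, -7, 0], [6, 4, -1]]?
xI - A = [[x - 5, -4, 0], [9, x + 7, 0], [-6, -4, x + 1]].

Expanding det(xI - A) along the first row:
det(xI - A) = + (x - 5)·det([[x + 7, 0], [-4, x + 1]]) - (-4)·det([[9, 0], [-6, x + 1]]) + (0)·det([[9, x + 7], [-6, -4]]).

Evaluating gives χ_A(x) = x^3 + 3x^2 + 3x + 1 = (x + 1)^3.

χ_A(x) = (x + 1)^3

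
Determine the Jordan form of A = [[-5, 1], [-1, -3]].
The characteristic polynomial is det(xI - A) = (x + 4)^2, so the eigenvalues are -4 (algebraic multiplicity 2).

For λ = -4: rank(A + 4I) = 1, rank((A + 4I)^2) = 0. The eigenspace has dimension 2 - 1 = 1, so there is 1 Jordan block; the rank sequence gives block sizes [2].

Assembling the blocks gives the Jordan form J above.

J = [[-4, 1], [0, -4]]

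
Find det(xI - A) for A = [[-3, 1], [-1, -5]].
xI - A = [[x + 3, -1], [1, x + 5]].

Expanding det(xI - A) along the first row:
det(xI - A) = + (x + 3)·det([[x + 5]]) - (-1)·det([[1]]).

Evaluating gives χ_A(x) = x^2 + 8x + 16 = (x + 4)^2.

χ_A(x) = (x + 4)^2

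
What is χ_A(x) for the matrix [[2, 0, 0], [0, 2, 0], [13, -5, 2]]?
χ_A(x) = (x - 2)^3

xI - A = [[x - 2, 0, 0], [0, x - 2, 0], [-13, 5, x - 2]].

Expanding det(xI - A) along the first row:
det(xI - A) = + (x - 2)·det([[x - 2, 0], [5, x - 2]]) - (0)·det([[0, 0], [-13, x - 2]]) + (0)·det([[0, x - 2], [-13, 5]]).

Evaluating gives χ_A(x) = x^3 - 6x^2 + 12x - 8 = (x - 2)^3.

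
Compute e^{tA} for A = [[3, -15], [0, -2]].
e^{tA} = [[e^{3*t}, 3*(1 - e^{5*t})*e^{-2*t}], [0, e^{-2*t}]]

A has Jordan form J = [[-2, 0], [0, 3]] with A = PJP^{-1}, so e^{tA} = P e^{tJ} P^{-1}.

For a Jordan block J_k(λ), e^{tJ_k(λ)} = e^{λt} · (I + tN + t^2 N^2/2! + ... + t^{k-1} N^{k-1}/(k-1)!) where N is the nilpotent superdiagonal part.

Assembling the blocks and conjugating back gives the entries of e^{tA} as shown above.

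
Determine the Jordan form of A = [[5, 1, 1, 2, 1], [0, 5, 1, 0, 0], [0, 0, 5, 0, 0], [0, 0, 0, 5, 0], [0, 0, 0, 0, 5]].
J = [[5, 1, 0, 0, 0], [0, 5, 1, 0, 0], [0, 0, 5, 0, 0], [0, 0, 0, 5, 0], [0, 0, 0, 0, 5]]

The characteristic polynomial is det(xI - A) = (x - 5)^5, so the eigenvalues are 5 (algebraic multiplicity 5).

For λ = 5: rank(A - 5I) = 2, rank((A - 5I)^2) = 1, rank((A - 5I)^3) = 0. The eigenspace has dimension 5 - 2 = 3, so there are 3 Jordan blocks; the rank sequence gives block sizes [3, 1, 1].

Assembling the blocks gives the Jordan form J above.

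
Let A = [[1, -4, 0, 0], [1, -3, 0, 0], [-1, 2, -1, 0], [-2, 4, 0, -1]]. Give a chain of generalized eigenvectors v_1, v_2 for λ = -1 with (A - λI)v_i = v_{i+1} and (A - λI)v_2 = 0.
v_1 = [[1, 1, 0, -2]]^T, v_2 = [[-2, -1, 1, 2]]^T

We seek v_1 ∈ ker((A + I)^2) \ ker(A + I), then set v_{i+1} = (A + I) v_i.

One such chain is v_1 = [[1, 1, 0, -2]]^T, v_2 = [[-2, -1, 1, 2]]^T. Check: (A + I) v_2 = [[0, 0, 0, 0]]^T = 0.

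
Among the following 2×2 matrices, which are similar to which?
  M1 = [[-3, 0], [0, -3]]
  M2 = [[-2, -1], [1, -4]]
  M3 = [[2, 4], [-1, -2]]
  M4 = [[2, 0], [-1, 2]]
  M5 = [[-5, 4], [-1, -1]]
Characteristic polynomials: χ_{M1} = (x + 3)^2, χ_{M2} = (x + 3)^2, χ_{M3} = x^2, χ_{M4} = (x - 2)^2, χ_{M5} = (x + 3)^2.

{M1}: invariant factors x + 3, x + 3.

{M2, M5}: invariant factors (x + 3)^2.

{M3}: invariant factors x^2.

{M4}: invariant factors (x - 2)^2.

Matrices are similar if and only if their invariant-factor lists agree; the partition into similarity classes is {M1}, {M2, M5}, {M3}, {M4}.

4 classes: {M1}, {M2, M5}, {M3}, {M4}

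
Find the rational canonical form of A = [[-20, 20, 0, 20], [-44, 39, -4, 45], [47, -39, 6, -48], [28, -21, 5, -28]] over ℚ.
R = [[0, 0, 0, 20], [1, 0, 0, 39], [0, 1, 0, 17], [0, 0, 1, -3]]

The invariant factors of A (the non-unit diagonal entries of the Smith normal form of xI - A over ℚ[x]) are (x - 4)(x + 1)^2(x + 5), each dividing the next. The characteristic polynomial is their product, (x - 4)(x + 1)^2(x + 5).

The rational canonical form is the block-diagonal matrix of companion matrices C(f_i):
R = [[0, 0, 0, 20], [1, 0, 0, 39], [0, 1, 0, 17], [0, 0, 1, -3]].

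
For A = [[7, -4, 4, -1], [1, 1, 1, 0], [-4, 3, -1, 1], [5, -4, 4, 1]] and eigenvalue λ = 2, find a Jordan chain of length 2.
v_1 = [[1, -1, -2, 2]]^T, v_2 = [[-1, 0, 1, -1]]^T

We seek v_1 ∈ ker((A - 2I)^2) \ ker(A - 2I), then set v_{i+1} = (A - 2I) v_i.

One such chain is v_1 = [[1, -1, -2, 2]]^T, v_2 = [[-1, 0, 1, -1]]^T. Check: (A - 2I) v_2 = [[0, 0, 0, 0]]^T = 0.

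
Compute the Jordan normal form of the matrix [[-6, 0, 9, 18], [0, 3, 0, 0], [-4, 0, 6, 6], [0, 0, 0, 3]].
J = [[0, 1, 0, 0], [0, 0, 0, 0], [0, 0, 3, 0], [0, 0, 0, 3]]

The characteristic polynomial is det(xI - A) = x^2(x - 3)^2, so the eigenvalues are 0 (algebraic multiplicity 2), 3 (algebraic multiplicity 2).

For λ = 0: rank(A) = 3, rank(A^2) = 2. The eigenspace has dimension 4 - 3 = 1, so there is 1 Jordan block; the rank sequence gives block sizes [2].

For λ = 3: rank(A - 3I) = 2. The eigenspace has dimension 4 - 2 = 2, so there are 2 Jordan blocks; the rank sequence gives block sizes [1, 1].

Assembling the blocks gives the Jordan form J above.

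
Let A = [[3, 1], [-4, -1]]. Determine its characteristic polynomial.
χ_A(x) = (x - 1)^2

xI - A = [[x - 3, -1], [4, x + 1]].

Expanding det(xI - A) along the first row:
det(xI - A) = + (x - 3)·det([[x + 1]]) - (-1)·det([[4]]).

Evaluating gives χ_A(x) = x^2 - 2x + 1 = (x - 1)^2.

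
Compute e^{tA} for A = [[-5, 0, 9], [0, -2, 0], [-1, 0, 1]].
e^{tA} = [[(1 - 3*t)*e^{-2*t}, 0, 9*t*e^{-2*t}], [0, e^{-2*t}, 0], [-t*e^{-2*t}, 0, (3*t + 1)*e^{-2*t}]]

A has Jordan form J = [[-2, 1, 0], [0, -2, 0], [0, 0, -2]] with A = PJP^{-1}, so e^{tA} = P e^{tJ} P^{-1}.

For a Jordan block J_k(λ), e^{tJ_k(λ)} = e^{λt} · (I + tN + t^2 N^2/2! + ... + t^{k-1} N^{k-1}/(k-1)!) where N is the nilpotent superdiagonal part.

Assembling the blocks and conjugating back gives the entries of e^{tA} as shown above.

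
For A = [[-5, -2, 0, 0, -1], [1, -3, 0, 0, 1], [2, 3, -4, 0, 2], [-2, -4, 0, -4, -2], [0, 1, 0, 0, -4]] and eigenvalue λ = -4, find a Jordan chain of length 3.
v_1 = [[1, 0, -2, 2, 0]]^T, v_2 = [[-1, 1, 2, -2, 0]]^T, v_3 = [[-1, 0, 1, -2, 1]]^T

We seek v_1 ∈ ker((A + 4I)^3) \ ker((A + 4I)^2), then set v_{i+1} = (A + 4I) v_i.

One such chain is v_1 = [[1, 0, -2, 2, 0]]^T, v_2 = [[-1, 1, 2, -2, 0]]^T, v_3 = [[-1, 0, 1, -2, 1]]^T. Check: (A + 4I) v_3 = [[0, 0, 0, 0, 0]]^T = 0.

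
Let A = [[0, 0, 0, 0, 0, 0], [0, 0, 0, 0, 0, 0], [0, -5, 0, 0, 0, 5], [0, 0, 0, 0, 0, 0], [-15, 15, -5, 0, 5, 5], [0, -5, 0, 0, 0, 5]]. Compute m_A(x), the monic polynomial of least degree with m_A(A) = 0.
m_A(x) = x(x - 5)

The characteristic polynomial factors as x^4(x - 5)^2. The minimal polynomial is ∏(x - λ)^{k_λ} where k_λ is the size of the largest Jordan block at λ.

For λ = 0: rank(A) = 2, and the largest Jordan block has size 1 (the smallest k with rank(A^k) = rank(A^(k+1))).
For λ = 5: rank(A - 5I) = 4, and the largest Jordan block has size 1 (the smallest k with rank((A - 5I)^k) = rank((A - 5I)^(k+1))).

So m_A(x) = x(x - 5).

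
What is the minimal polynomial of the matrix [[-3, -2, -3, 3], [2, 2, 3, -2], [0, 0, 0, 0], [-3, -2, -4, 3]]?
The characteristic polynomial factors as x^3(x - 2). The minimal polynomial is ∏(x - λ)^{k_λ} where k_λ is the size of the largest Jordan block at λ.

For λ = 0: rank(A) = 3, and the largest Jordan block has size 3 (the smallest k with rank(A^k) = rank(A^(k+1))).
For λ = 2: rank(A - 2I) = 3, and the largest Jordan block has size 1 (the smallest k with rank((A - 2I)^k) = rank((A - 2I)^(k+1))).

So m_A(x) = x^3(x - 2).

m_A(x) = x^3(x - 2)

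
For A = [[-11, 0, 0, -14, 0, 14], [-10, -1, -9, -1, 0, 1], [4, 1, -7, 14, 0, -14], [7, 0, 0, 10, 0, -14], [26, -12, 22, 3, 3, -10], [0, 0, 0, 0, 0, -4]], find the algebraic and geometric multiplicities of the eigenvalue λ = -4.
algebraic multiplicity 4, geometric multiplicity 2

The characteristic polynomial is (x - 3)^2(x + 4)^4, so the factor x + 4 appears with exponent 4: the algebraic multiplicity is 4.

rank(A + 4I) = 4, so the eigenspace has dimension 6 - 4 = 2: the geometric multiplicity is 2.

Since 2 < 4, A is not diagonalizable.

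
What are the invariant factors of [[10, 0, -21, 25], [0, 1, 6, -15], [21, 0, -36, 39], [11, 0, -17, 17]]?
The Jordan structure of A has elementary divisors (x + 3)^3, (x - 1). Arranging the block sizes at each eigenvalue in decreasing order and taking row products gives the invariant factors.

Invariant factors (smallest first, each dividing the next): (x - 1)(x + 3)^3.

Check: the last factor (x - 1)(x + 3)^3 is the minimal polynomial, and the product (x - 1)(x + 3)^3 is the characteristic polynomial.

(x - 1)(x + 3)^3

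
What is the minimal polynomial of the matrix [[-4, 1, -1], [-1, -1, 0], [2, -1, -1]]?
m_A(x) = (x + 2)^3

The characteristic polynomial factors as (x + 2)^3. The minimal polynomial is ∏(x - λ)^{k_λ} where k_λ is the size of the largest Jordan block at λ.

For λ = -2: rank(A + 2I) = 2, and the largest Jordan block has size 3 (the smallest k with rank((A + 2I)^k) = rank((A + 2I)^(k+1))).

So m_A(x) = (x + 2)^3.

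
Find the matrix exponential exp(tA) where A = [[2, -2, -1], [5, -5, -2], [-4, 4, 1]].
A has Jordan form J = [[-1, 1, 0], [0, -1, 0], [0, 0, 0]] with A = PJP^{-1}, so e^{tA} = P e^{tJ} P^{-1}.

For a Jordan block J_k(λ), e^{tJ_k(λ)} = e^{λt} · (I + tN + t^2 N^2/2! + ... + t^{k-1} N^{k-1}/(k-1)!) where N is the nilpotent superdiagonal part.

Assembling the blocks and conjugating back gives the entries of e^{tA} as shown above.

e^{tA} = [[3 - 2*e^{-t}, -2 + 2*e^{-t}, -1 + e^{-t}], [(2*t + 3*e^{t} - 3)*e^{-t}, (-2*t - 2*e^{t} + 3)*e^{-t}, (-t - e^{t} + 1)*e^{-t}], [-4*t*e^{-t}, 4*t*e^{-t}, (2*t + 1)*e^{-t}]]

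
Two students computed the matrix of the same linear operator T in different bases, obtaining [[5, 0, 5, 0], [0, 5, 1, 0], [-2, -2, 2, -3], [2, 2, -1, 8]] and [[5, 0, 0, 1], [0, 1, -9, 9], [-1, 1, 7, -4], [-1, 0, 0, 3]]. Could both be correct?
No.

trace(A) = 20 but trace(B) = 16. The trace is a similarity invariant, so A and B are not similar.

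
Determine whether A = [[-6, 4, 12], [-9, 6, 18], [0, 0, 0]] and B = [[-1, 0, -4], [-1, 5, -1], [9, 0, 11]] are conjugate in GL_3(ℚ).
trace(A) = 0 but trace(B) = 15. The trace is a similarity invariant, so A and B are not similar.

No.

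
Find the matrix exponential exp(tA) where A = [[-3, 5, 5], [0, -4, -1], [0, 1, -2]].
e^{tA} = [[e^{-3*t}, 5*t*e^{-3*t}, 5*t*e^{-3*t}], [0, (1 - t)*e^{-3*t}, -t*e^{-3*t}], [0, t*e^{-3*t}, (t + 1)*e^{-3*t}]]

A has Jordan form J = [[-3, 1, 0], [0, -3, 0], [0, 0, -3]] with A = PJP^{-1}, so e^{tA} = P e^{tJ} P^{-1}.

For a Jordan block J_k(λ), e^{tJ_k(λ)} = e^{λt} · (I + tN + t^2 N^2/2! + ... + t^{k-1} N^{k-1}/(k-1)!) where N is the nilpotent superdiagonal part.

Assembling the blocks and conjugating back gives the entries of e^{tA} as shown above.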